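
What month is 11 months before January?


January is month 1
1 - 11 = -10; wrap: -10 + 12 = 2

February


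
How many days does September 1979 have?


September 1979

30 days


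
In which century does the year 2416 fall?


Century = (year - 1) // 100 + 1
= (2416 - 1) // 100 + 1
= 2415 // 100 + 1
= 24 + 1

25th century


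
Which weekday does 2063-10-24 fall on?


Date: October 24, 2063
Anchor: Jan 1, 2063. With p = 2063 - 1 = 2062: (p + p//4 - p//100 + p//400) mod 7 = (2062 + 515 - 20 + 5) mod 7 = 2562 mod 7 = 0 -> Monday (Mon=0 ... Sun=6)
Days before October (Jan-Sep): 273; offset = 273 + 24 - 1 = 296
Weekday index = (0 + 296) mod 7 = 2

Day of the week: Wednesday


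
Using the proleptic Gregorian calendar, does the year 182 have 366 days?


Gregorian leap year rule: divisible by 4, but not by 100, unless also by 400.
182 is not divisible by 4 -> not a leap year

No


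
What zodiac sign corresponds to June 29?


Date: June 29
Conventional tropical zodiac dates: Cancer from June 21 onward; Leo starts July 23
June 29 falls within the Cancer range

Cancer


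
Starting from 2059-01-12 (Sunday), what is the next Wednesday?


Current: Sunday
Target: Wednesday
Days ahead: 3

Next Wednesday: 2059-01-15


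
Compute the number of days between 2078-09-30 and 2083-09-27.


From 2078-09-30 to 2083-09-27
2078-09-30: days before September = 31 + 28 + 31 + 30 + 31 + 30 + 31 + 31 = 243 (2078 is not a leap year); day of year = 243 + 30 = 273
2083-09-27: days before September = 31 + 28 + 31 + 30 + 31 + 30 + 31 + 31 = 243 (2083 is not a leap year); day of year = 243 + 27 = 270
Rest of 2078: 365 - 273 = 92
Full years 2079 (365), 2080 (366), 2081 (365), 2082 (365): 1461
Total = 92 + 1461 + 270 = 1823

1823 days


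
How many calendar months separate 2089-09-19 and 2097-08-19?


From September 2089 to August 2097
8 years * 12 = 96 months, minus 1 month = 95

95 months


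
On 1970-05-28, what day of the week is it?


Date: May 28, 1970
Anchor: Jan 1, 1970. With p = 1970 - 1 = 1969: (p + p//4 - p//100 + p//400) mod 7 = (1969 + 492 - 19 + 4) mod 7 = 2446 mod 7 = 3 -> Thursday (Mon=0 ... Sun=6)
Days before May (Jan-Apr): 120; offset = 120 + 28 - 1 = 147
Weekday index = (3 + 147) mod 7 = 3

Day of the week: Thursday


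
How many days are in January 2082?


January 2082

31 days


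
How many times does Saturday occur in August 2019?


August 2019 has 31 days
Anchor: Jan 1, 2019. With p = 2019 - 1 = 2018: (p + p//4 - p//100 + p//400) mod 7 = (2018 + 504 - 20 + 5) mod 7 = 2507 mod 7 = 1 -> Tuesday (Mon=0 ... Sun=6)
Days before August (Jan-Jul): 212; August 1 index = (1 + 212) mod 7 = 3 -> Thursday
First Saturday is August 3
Saturdays: 3, 10, 17, 24, 31

5 Saturdays


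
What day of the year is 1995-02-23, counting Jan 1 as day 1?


Date: February 23, 1995
Days in months 1 through 1: 31
Plus 23 days in February

Day of year: 54


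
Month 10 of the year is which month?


Month 10 of 12

October


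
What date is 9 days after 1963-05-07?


Start: 1963-05-07, add 9 days
May 1963 has 31 days; 7 + 9 = 16 stays within May

Result: 1963-05-16


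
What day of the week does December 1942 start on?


Target: December 1, 1942
Anchor: Jan 1, 1942. With p = 1942 - 1 = 1941: (p + p//4 - p//100 + p//400) mod 7 = (1941 + 485 - 19 + 4) mod 7 = 2411 mod 7 = 3 -> Thursday (Mon=0 ... Sun=6)
Days before December (Jan-Nov): 334 days
Weekday index = (3 + 334) mod 7 = 1

Tuesday


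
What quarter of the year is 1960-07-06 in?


Month: July (month 7)
Q1: Jan-Mar, Q2: Apr-Jun, Q3: Jul-Sep, Q4: Oct-Dec

Q3


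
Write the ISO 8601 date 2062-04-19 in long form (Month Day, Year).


ISO 2062-04-19 parses as year=2062, month=04, day=19
Month 4 -> April

April 19, 2062


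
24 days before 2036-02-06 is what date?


Start: 2036-02-06, subtract 24 days
Back 6 days from February 6 reaches January 31, 2036 -> 18 left
January 2036: 31 - 18 = 13 -> lands on January 13

Result: 2036-01-13


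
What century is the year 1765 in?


Century = (year - 1) // 100 + 1
= (1765 - 1) // 100 + 1
= 1764 // 100 + 1
= 17 + 1

18th century


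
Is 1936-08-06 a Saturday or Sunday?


Anchor: Jan 1, 1936. With p = 1936 - 1 = 1935: (p + p//4 - p//100 + p//400) mod 7 = (1935 + 483 - 19 + 4) mod 7 = 2403 mod 7 = 2 -> Wednesday (Mon=0 ... Sun=6)
Day of year: 219; offset = 218
Weekday index = (2 + 218) mod 7 = 3 -> Thursday
Weekend days: Saturday, Sunday

No


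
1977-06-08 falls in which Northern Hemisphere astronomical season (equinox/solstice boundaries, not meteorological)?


Date: June 8
Astronomical Spring (approx.; exact equinox/solstice day varies by year): March 20 to June 20
June 8 falls within the Spring window

Spring


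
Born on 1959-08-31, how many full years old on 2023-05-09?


Birth: 1959-08-31
Reference: 2023-05-09
Year difference: 2023 - 1959 = 64
Birthday not yet reached in 2023, subtract 1

63 years old


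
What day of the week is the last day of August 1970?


August 1970 has 31 days
Anchor: Jan 1, 1970. With p = 1970 - 1 = 1969: (p + p//4 - p//100 + p//400) mod 7 = (1969 + 492 - 19 + 4) mod 7 = 2446 mod 7 = 3 -> Thursday (Mon=0 ... Sun=6)
Days before August (Jan-Jul): 212; August 1 index = (3 + 212) mod 7 = 5 -> Saturday
Last day offset: 31 - 1 = 30 days
Weekday index = (5 + 30) mod 7 = 0

Monday, August 31


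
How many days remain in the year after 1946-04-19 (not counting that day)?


Day of year: 109 of 365
Remaining = 365 - 109

256 days


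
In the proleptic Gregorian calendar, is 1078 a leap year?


Gregorian leap year rule: divisible by 4, but not by 100, unless also by 400.
1078 is not divisible by 4 -> not a leap year

No


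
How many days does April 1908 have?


April 1908

30 days


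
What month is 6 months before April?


April is month 4
4 - 6 = -2; wrap: -2 + 12 = 10

October


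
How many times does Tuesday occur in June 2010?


June 2010 has 30 days
Anchor: Jan 1, 2010. With p = 2010 - 1 = 2009: (p + p//4 - p//100 + p//400) mod 7 = (2009 + 502 - 20 + 5) mod 7 = 2496 mod 7 = 4 -> Friday (Mon=0 ... Sun=6)
Days before June (Jan-May): 151; June 1 index = (4 + 151) mod 7 = 1 -> Tuesday
First Tuesday is June 1
Tuesdays: 1, 8, 15, 22, 29

5 Tuesdays


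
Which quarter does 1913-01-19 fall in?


Month: January (month 1)
Q1: Jan-Mar, Q2: Apr-Jun, Q3: Jul-Sep, Q4: Oct-Dec

Q1


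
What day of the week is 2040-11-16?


Date: November 16, 2040
Anchor: Jan 1, 2040. With p = 2040 - 1 = 2039: (p + p//4 - p//100 + p//400) mod 7 = (2039 + 509 - 20 + 5) mod 7 = 2533 mod 7 = 6 -> Sunday (Mon=0 ... Sun=6)
Days before November (Jan-Oct): 305; offset = 305 + 16 - 1 = 320
Weekday index = (6 + 320) mod 7 = 4

Day of the week: Friday


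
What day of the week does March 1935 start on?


Target: March 1, 1935
Anchor: Jan 1, 1935. With p = 1935 - 1 = 1934: (p + p//4 - p//100 + p//400) mod 7 = (1934 + 483 - 19 + 4) mod 7 = 2402 mod 7 = 1 -> Tuesday (Mon=0 ... Sun=6)
Days before March (Jan-Feb): 59 days
Weekday index = (1 + 59) mod 7 = 4

Friday


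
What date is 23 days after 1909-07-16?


Start: 1909-07-16, add 23 days
July 1909 has 31 days: 31 - 16 = 15 days to July 31 -> 8 left
August 1909: 8 <= 31 -> lands on August 8

Result: 1909-08-08


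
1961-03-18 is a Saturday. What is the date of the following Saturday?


Current: Saturday
Target: Saturday
Days ahead: 7

Next Saturday: 1961-03-25


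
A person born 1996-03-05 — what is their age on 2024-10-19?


Birth: 1996-03-05
Reference: 2024-10-19
Year difference: 2024 - 1996 = 28

28 years old


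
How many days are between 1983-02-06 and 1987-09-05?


From 1983-02-06 to 1987-09-05
1983-02-06: days before February = 31; day of year = 31 + 6 = 37
1987-09-05: days before September = 31 + 28 + 31 + 30 + 31 + 30 + 31 + 31 = 243 (1987 is not a leap year); day of year = 243 + 5 = 248
Rest of 1983: 365 - 37 = 328
Full years 1984 (366), 1985 (365), 1986 (365): 1096
Total = 328 + 1096 + 248 = 1672

1672 days


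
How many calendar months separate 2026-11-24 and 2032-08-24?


From November 2026 to August 2032
6 years * 12 = 72 months, minus 3 months = 69

69 months


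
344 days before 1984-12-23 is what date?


Start: 1984-12-23, subtract 344 days
Back 23 days from December 23 reaches November 30, 1984 -> 321 left
November 1984 has 30 days -> back to October 31, 1984 -> 291 left
October 1984 has 31 days -> back to September 30, 1984 -> 260 left
September 1984 has 30 days -> back to August 31, 1984 -> 230 left
August 1984 has 31 days -> back to July 31, 1984 -> 199 left
July 1984 has 31 days -> back to June 30, 1984 -> 168 left
June 1984 has 30 days -> back to May 31, 1984 -> 138 left
May 1984 has 31 days -> back to April 30, 1984 -> 107 left
April 1984 has 30 days -> back to March 31, 1984 -> 77 left
March 1984 has 31 days -> back to February 29, 1984 -> 46 left
February 1984 has 29 days -> back to January 31, 1984 -> 17 left
January 1984: 31 - 17 = 14 -> lands on January 14

Result: 1984-01-14


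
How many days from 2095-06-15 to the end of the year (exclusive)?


Day of year: 166 of 365
Remaining = 365 - 166

199 days


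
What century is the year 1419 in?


Century = (year - 1) // 100 + 1
= (1419 - 1) // 100 + 1
= 1418 // 100 + 1
= 14 + 1

15th century


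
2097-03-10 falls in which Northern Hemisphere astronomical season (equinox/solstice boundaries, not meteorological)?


Date: March 10
Astronomical Winter (approx.; exact equinox/solstice day varies by year): December 21 to March 19
March 10 falls within the Winter window

Winter


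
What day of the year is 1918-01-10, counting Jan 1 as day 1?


Date: January 10, 1918
No months before January
Plus 10 days in January

Day of year: 10


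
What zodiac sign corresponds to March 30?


Date: March 30
Conventional tropical zodiac dates: Aries from March 21 onward; Taurus starts April 20
March 30 falls within the Aries range

Aries


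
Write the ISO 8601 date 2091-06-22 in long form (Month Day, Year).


ISO 2091-06-22 parses as year=2091, month=06, day=22
Month 6 -> June

June 22, 2091


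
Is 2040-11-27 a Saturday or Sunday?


Anchor: Jan 1, 2040. With p = 2040 - 1 = 2039: (p + p//4 - p//100 + p//400) mod 7 = (2039 + 509 - 20 + 5) mod 7 = 2533 mod 7 = 6 -> Sunday (Mon=0 ... Sun=6)
Day of year: 332; offset = 331
Weekday index = (6 + 331) mod 7 = 1 -> Tuesday
Weekend days: Saturday, Sunday

No


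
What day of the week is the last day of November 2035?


November 2035 has 30 days
Anchor: Jan 1, 2035. With p = 2035 - 1 = 2034: (p + p//4 - p//100 + p//400) mod 7 = (2034 + 508 - 20 + 5) mod 7 = 2527 mod 7 = 0 -> Monday (Mon=0 ... Sun=6)
Days before November (Jan-Oct): 304; November 1 index = (0 + 304) mod 7 = 3 -> Thursday
Last day offset: 30 - 1 = 29 days
Weekday index = (3 + 29) mod 7 = 4

Friday, November 30


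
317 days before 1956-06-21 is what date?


Start: 1956-06-21, subtract 317 days
Back 21 days from June 21 reaches May 31, 1956 -> 296 left
May 1956 has 31 days -> back to April 30, 1956 -> 265 left
April 1956 has 30 days -> back to March 31, 1956 -> 235 left
March 1956 has 31 days -> back to February 29, 1956 -> 204 left
February 1956 has 29 days -> back to January 31, 1956 -> 175 left
January 1956 has 31 days -> back to December 31, 1955 -> 144 left
December 1955 has 31 days -> back to November 30, 1955 -> 113 left
November 1955 has 30 days -> back to October 31, 1955 -> 83 left
October 1955 has 31 days -> back to September 30, 1955 -> 52 left
September 1955 has 30 days -> back to August 31, 1955 -> 22 left
August 1955: 31 - 22 = 9 -> lands on August 9

Result: 1955-08-09


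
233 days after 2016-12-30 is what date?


Start: 2016-12-30, add 233 days
December 2016 has 31 days: 31 - 30 = 1 day to December 31 -> 232 left
January 2017 has 31 days -> 201 left
February 2017 has 28 days -> 173 left
March 2017 has 31 days -> 142 left
April 2017 has 30 days -> 112 left
May 2017 has 31 days -> 81 left
June 2017 has 30 days -> 51 left
July 2017 has 31 days -> 20 left
August 2017: 20 <= 31 -> lands on August 20

Result: 2017-08-20


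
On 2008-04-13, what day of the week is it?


Date: April 13, 2008
Anchor: Jan 1, 2008. With p = 2008 - 1 = 2007: (p + p//4 - p//100 + p//400) mod 7 = (2007 + 501 - 20 + 5) mod 7 = 2493 mod 7 = 1 -> Tuesday (Mon=0 ... Sun=6)
Days before April (Jan-Mar): 91; offset = 91 + 13 - 1 = 103
Weekday index = (1 + 103) mod 7 = 6

Day of the week: Sunday


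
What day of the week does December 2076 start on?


Target: December 1, 2076
Anchor: Jan 1, 2076. With p = 2076 - 1 = 2075: (p + p//4 - p//100 + p//400) mod 7 = (2075 + 518 - 20 + 5) mod 7 = 2578 mod 7 = 2 -> Wednesday (Mon=0 ... Sun=6)
Days before December (Jan-Nov): 335 days
Weekday index = (2 + 335) mod 7 = 1

Tuesday


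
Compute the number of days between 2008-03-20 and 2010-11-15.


From 2008-03-20 to 2010-11-15
2008-03-20: days before March = 31 + 29 = 60 (2008 is a leap year); day of year = 60 + 20 = 80
2010-11-15: days before November = 31 + 28 + 31 + 30 + 31 + 30 + 31 + 31 + 30 + 31 = 304 (2010 is not a leap year); day of year = 304 + 15 = 319
Rest of 2008: 366 - 80 = 286
Full years 2009 (365): 365
Total = 286 + 365 + 319 = 970

970 days


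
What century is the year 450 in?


Century = (year - 1) // 100 + 1
= (450 - 1) // 100 + 1
= 449 // 100 + 1
= 4 + 1

5th century


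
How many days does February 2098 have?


February 2098 (leap year: no)

28 days


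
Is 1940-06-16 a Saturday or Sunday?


Anchor: Jan 1, 1940. With p = 1940 - 1 = 1939: (p + p//4 - p//100 + p//400) mod 7 = (1939 + 484 - 19 + 4) mod 7 = 2408 mod 7 = 0 -> Monday (Mon=0 ... Sun=6)
Day of year: 168; offset = 167
Weekday index = (0 + 167) mod 7 = 6 -> Sunday
Weekend days: Saturday, Sunday

Yes


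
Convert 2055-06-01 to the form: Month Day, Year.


ISO 2055-06-01 parses as year=2055, month=06, day=01
Month 6 -> June

June 1, 2055


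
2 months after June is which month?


June is month 6
6 + 2 = 8

August


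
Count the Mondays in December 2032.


December 2032 has 31 days
Anchor: Jan 1, 2032. With p = 2032 - 1 = 2031: (p + p//4 - p//100 + p//400) mod 7 = (2031 + 507 - 20 + 5) mod 7 = 2523 mod 7 = 3 -> Thursday (Mon=0 ... Sun=6)
Days before December (Jan-Nov): 335; December 1 index = (3 + 335) mod 7 = 2 -> Wednesday
First Monday is December 6
Mondays: 6, 13, 20, 27

4 Mondays


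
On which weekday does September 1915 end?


September 1915 has 30 days
Anchor: Jan 1, 1915. With p = 1915 - 1 = 1914: (p + p//4 - p//100 + p//400) mod 7 = (1914 + 478 - 19 + 4) mod 7 = 2377 mod 7 = 4 -> Friday (Mon=0 ... Sun=6)
Days before September (Jan-Aug): 243; September 1 index = (4 + 243) mod 7 = 2 -> Wednesday
Last day offset: 30 - 1 = 29 days
Weekday index = (2 + 29) mod 7 = 3

Thursday, September 30


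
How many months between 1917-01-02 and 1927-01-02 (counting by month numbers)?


From January 1917 to January 1927
10 years * 12 = 120 months = 120

120 months


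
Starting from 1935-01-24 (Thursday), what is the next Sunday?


Current: Thursday
Target: Sunday
Days ahead: 3

Next Sunday: 1935-01-27


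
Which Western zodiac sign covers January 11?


Date: January 11
Conventional tropical zodiac dates: Capricorn from December 22 onward; Aquarius starts January 20
January 11 falls within the Capricorn range

Capricorn


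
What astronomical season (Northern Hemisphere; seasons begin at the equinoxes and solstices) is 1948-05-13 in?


Date: May 13
Astronomical Spring (approx.; exact equinox/solstice day varies by year): March 20 to June 20
May 13 falls within the Spring window

Spring


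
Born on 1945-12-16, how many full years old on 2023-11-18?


Birth: 1945-12-16
Reference: 2023-11-18
Year difference: 2023 - 1945 = 78
Birthday not yet reached in 2023, subtract 1

77 years old


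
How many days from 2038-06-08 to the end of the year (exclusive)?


Day of year: 159 of 365
Remaining = 365 - 159

206 days


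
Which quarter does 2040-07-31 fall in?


Month: July (month 7)
Q1: Jan-Mar, Q2: Apr-Jun, Q3: Jul-Sep, Q4: Oct-Dec

Q3


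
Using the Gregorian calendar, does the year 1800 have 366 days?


Gregorian leap year rule: divisible by 4, but not by 100, unless also by 400.
1800 is divisible by 100 but not 400 -> not a leap year

No


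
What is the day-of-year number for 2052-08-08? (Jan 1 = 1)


Date: August 8, 2052
Days in months 1 through 7: 213
Plus 8 days in August

Day of year: 221


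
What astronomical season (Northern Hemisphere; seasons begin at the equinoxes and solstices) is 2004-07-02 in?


Date: July 2
Astronomical Summer (approx.; exact equinox/solstice day varies by year): June 21 to September 21
July 2 falls within the Summer window

Summer


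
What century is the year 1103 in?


Century = (year - 1) // 100 + 1
= (1103 - 1) // 100 + 1
= 1102 // 100 + 1
= 11 + 1

12th century


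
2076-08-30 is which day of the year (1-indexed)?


Date: August 30, 2076
Days in months 1 through 7: 213
Plus 30 days in August

Day of year: 243


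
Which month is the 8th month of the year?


Month 8 of 12

August


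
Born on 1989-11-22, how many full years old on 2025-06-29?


Birth: 1989-11-22
Reference: 2025-06-29
Year difference: 2025 - 1989 = 36
Birthday not yet reached in 2025, subtract 1

35 years old


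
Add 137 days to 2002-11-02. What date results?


Start: 2002-11-02, add 137 days
November 2002 has 30 days: 30 - 2 = 28 days to November 30 -> 109 left
December 2002 has 31 days -> 78 left
January 2003 has 31 days -> 47 left
February 2003 has 28 days -> 19 left
March 2003: 19 <= 31 -> lands on March 19

Result: 2003-03-19


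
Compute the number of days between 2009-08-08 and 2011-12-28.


From 2009-08-08 to 2011-12-28
2009-08-08: days before August = 31 + 28 + 31 + 30 + 31 + 30 + 31 = 212 (2009 is not a leap year); day of year = 212 + 8 = 220
2011-12-28: days before December = 31 + 28 + 31 + 30 + 31 + 30 + 31 + 31 + 30 + 31 + 30 = 334 (2011 is not a leap year); day of year = 334 + 28 = 362
Rest of 2009: 365 - 220 = 145
Full years 2010 (365): 365
Total = 145 + 365 + 362 = 872

872 days


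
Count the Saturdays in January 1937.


January 1937 has 31 days
Anchor: Jan 1, 1937. With p = 1937 - 1 = 1936: (p + p//4 - p//100 + p//400) mod 7 = (1936 + 484 - 19 + 4) mod 7 = 2405 mod 7 = 4 -> Friday (Mon=0 ... Sun=6)
January 1 is the anchor itself -> Friday
First Saturday is January 2
Saturdays: 2, 9, 16, 23, 30

5 Saturdays


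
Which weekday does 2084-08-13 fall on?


Date: August 13, 2084
Anchor: Jan 1, 2084. With p = 2084 - 1 = 2083: (p + p//4 - p//100 + p//400) mod 7 = (2083 + 520 - 20 + 5) mod 7 = 2588 mod 7 = 5 -> Saturday (Mon=0 ... Sun=6)
Days before August (Jan-Jul): 213; offset = 213 + 13 - 1 = 225
Weekday index = (5 + 225) mod 7 = 6

Day of the week: Sunday


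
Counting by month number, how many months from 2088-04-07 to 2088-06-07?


From April 2088 to June 2088
0 years * 12 = 0 months, plus 2 months = 2

2 months


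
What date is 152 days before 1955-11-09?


Start: 1955-11-09, subtract 152 days
Back 9 days from November 9 reaches October 31, 1955 -> 143 left
October 1955 has 31 days -> back to September 30, 1955 -> 112 left
September 1955 has 30 days -> back to August 31, 1955 -> 82 left
August 1955 has 31 days -> back to July 31, 1955 -> 51 left
July 1955 has 31 days -> back to June 30, 1955 -> 20 left
June 1955: 30 - 20 = 10 -> lands on June 10

Result: 1955-06-10


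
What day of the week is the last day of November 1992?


November 1992 has 30 days
Anchor: Jan 1, 1992. With p = 1992 - 1 = 1991: (p + p//4 - p//100 + p//400) mod 7 = (1991 + 497 - 19 + 4) mod 7 = 2473 mod 7 = 2 -> Wednesday (Mon=0 ... Sun=6)
Days before November (Jan-Oct): 305; November 1 index = (2 + 305) mod 7 = 6 -> Sunday
Last day offset: 30 - 1 = 29 days
Weekday index = (6 + 29) mod 7 = 0

Monday, November 30


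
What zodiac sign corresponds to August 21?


Date: August 21
Conventional tropical zodiac dates: Leo from July 23 onward; Virgo starts August 23
August 21 falls within the Leo range

Leo


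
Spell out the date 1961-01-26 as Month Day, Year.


ISO 1961-01-26 parses as year=1961, month=01, day=26
Month 1 -> January

January 26, 1961


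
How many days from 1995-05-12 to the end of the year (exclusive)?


Day of year: 132 of 365
Remaining = 365 - 132

233 days


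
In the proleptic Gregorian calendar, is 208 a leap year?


Gregorian leap year rule: divisible by 4, but not by 100, unless also by 400.
208 is divisible by 4 but not 100 -> leap year

Yes


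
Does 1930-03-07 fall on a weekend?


Anchor: Jan 1, 1930. With p = 1930 - 1 = 1929: (p + p//4 - p//100 + p//400) mod 7 = (1929 + 482 - 19 + 4) mod 7 = 2396 mod 7 = 2 -> Wednesday (Mon=0 ... Sun=6)
Day of year: 66; offset = 65
Weekday index = (2 + 65) mod 7 = 4 -> Friday
Weekend days: Saturday, Sunday

No


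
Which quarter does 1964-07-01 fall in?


Month: July (month 7)
Q1: Jan-Mar, Q2: Apr-Jun, Q3: Jul-Sep, Q4: Oct-Dec

Q3


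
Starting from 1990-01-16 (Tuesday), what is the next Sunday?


Current: Tuesday
Target: Sunday
Days ahead: 5

Next Sunday: 1990-01-21


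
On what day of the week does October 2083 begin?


Target: October 1, 2083
Anchor: Jan 1, 2083. With p = 2083 - 1 = 2082: (p + p//4 - p//100 + p//400) mod 7 = (2082 + 520 - 20 + 5) mod 7 = 2587 mod 7 = 4 -> Friday (Mon=0 ... Sun=6)
Days before October (Jan-Sep): 273 days
Weekday index = (4 + 273) mod 7 = 4

Friday


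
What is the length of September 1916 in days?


September 1916

30 days


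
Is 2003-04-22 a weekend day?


Anchor: Jan 1, 2003. With p = 2003 - 1 = 2002: (p + p//4 - p//100 + p//400) mod 7 = (2002 + 500 - 20 + 5) mod 7 = 2487 mod 7 = 2 -> Wednesday (Mon=0 ... Sun=6)
Day of year: 112; offset = 111
Weekday index = (2 + 111) mod 7 = 1 -> Tuesday
Weekend days: Saturday, Sunday

No


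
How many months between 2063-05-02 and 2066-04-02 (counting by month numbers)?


From May 2063 to April 2066
3 years * 12 = 36 months, minus 1 month = 35

35 months


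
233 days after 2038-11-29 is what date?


Start: 2038-11-29, add 233 days
November 2038 has 30 days: 30 - 29 = 1 day to November 30 -> 232 left
December 2038 has 31 days -> 201 left
January 2039 has 31 days -> 170 left
February 2039 has 28 days -> 142 left
March 2039 has 31 days -> 111 left
April 2039 has 30 days -> 81 left
May 2039 has 31 days -> 50 left
June 2039 has 30 days -> 20 left
July 2039: 20 <= 31 -> lands on July 20

Result: 2039-07-20


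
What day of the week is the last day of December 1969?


December 1969 has 31 days
Anchor: Jan 1, 1969. With p = 1969 - 1 = 1968: (p + p//4 - p//100 + p//400) mod 7 = (1968 + 492 - 19 + 4) mod 7 = 2445 mod 7 = 2 -> Wednesday (Mon=0 ... Sun=6)
Days before December (Jan-Nov): 334; December 1 index = (2 + 334) mod 7 = 0 -> Monday
Last day offset: 31 - 1 = 30 days
Weekday index = (0 + 30) mod 7 = 2

Wednesday, December 31


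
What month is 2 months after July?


July is month 7
7 + 2 = 9

September


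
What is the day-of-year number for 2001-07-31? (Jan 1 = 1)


Date: July 31, 2001
Days in months 1 through 6: 181
Plus 31 days in July

Day of year: 212


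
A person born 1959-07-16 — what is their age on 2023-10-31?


Birth: 1959-07-16
Reference: 2023-10-31
Year difference: 2023 - 1959 = 64

64 years old


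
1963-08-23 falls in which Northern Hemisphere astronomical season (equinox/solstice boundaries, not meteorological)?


Date: August 23
Astronomical Summer (approx.; exact equinox/solstice day varies by year): June 21 to September 21
August 23 falls within the Summer window

Summer


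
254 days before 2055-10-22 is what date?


Start: 2055-10-22, subtract 254 days
Back 22 days from October 22 reaches September 30, 2055 -> 232 left
September 2055 has 30 days -> back to August 31, 2055 -> 202 left
August 2055 has 31 days -> back to July 31, 2055 -> 171 left
July 2055 has 31 days -> back to June 30, 2055 -> 140 left
June 2055 has 30 days -> back to May 31, 2055 -> 110 left
May 2055 has 31 days -> back to April 30, 2055 -> 79 left
April 2055 has 30 days -> back to March 31, 2055 -> 49 left
March 2055 has 31 days -> back to February 28, 2055 -> 18 left
February 2055: 28 - 18 = 10 -> lands on February 10

Result: 2055-02-10


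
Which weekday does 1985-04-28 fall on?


Date: April 28, 1985
Anchor: Jan 1, 1985. With p = 1985 - 1 = 1984: (p + p//4 - p//100 + p//400) mod 7 = (1984 + 496 - 19 + 4) mod 7 = 2465 mod 7 = 1 -> Tuesday (Mon=0 ... Sun=6)
Days before April (Jan-Mar): 90; offset = 90 + 28 - 1 = 117
Weekday index = (1 + 117) mod 7 = 6

Day of the week: Sunday


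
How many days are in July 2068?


July 2068

31 days


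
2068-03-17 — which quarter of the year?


Month: March (month 3)
Q1: Jan-Mar, Q2: Apr-Jun, Q3: Jul-Sep, Q4: Oct-Dec

Q1


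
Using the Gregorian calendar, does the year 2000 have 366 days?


Gregorian leap year rule: divisible by 4, but not by 100, unless also by 400.
2000 is divisible by 400 -> leap year

Yes


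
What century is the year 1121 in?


Century = (year - 1) // 100 + 1
= (1121 - 1) // 100 + 1
= 1120 // 100 + 1
= 11 + 1

12th century


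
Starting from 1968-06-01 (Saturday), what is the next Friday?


Current: Saturday
Target: Friday
Days ahead: 6

Next Friday: 1968-06-07


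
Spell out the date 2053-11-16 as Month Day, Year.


ISO 2053-11-16 parses as year=2053, month=11, day=16
Month 11 -> November

November 16, 2053


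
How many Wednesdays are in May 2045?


May 2045 has 31 days
Anchor: Jan 1, 2045. With p = 2045 - 1 = 2044: (p + p//4 - p//100 + p//400) mod 7 = (2044 + 511 - 20 + 5) mod 7 = 2540 mod 7 = 6 -> Sunday (Mon=0 ... Sun=6)
Days before May (Jan-Apr): 120; May 1 index = (6 + 120) mod 7 = 0 -> Monday
First Wednesday is May 3
Wednesdays: 3, 10, 17, 24, 31

5 Wednesdays


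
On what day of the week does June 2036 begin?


Target: June 1, 2036
Anchor: Jan 1, 2036. With p = 2036 - 1 = 2035: (p + p//4 - p//100 + p//400) mod 7 = (2035 + 508 - 20 + 5) mod 7 = 2528 mod 7 = 1 -> Tuesday (Mon=0 ... Sun=6)
Days before June (Jan-May): 152 days
Weekday index = (1 + 152) mod 7 = 6

Sunday


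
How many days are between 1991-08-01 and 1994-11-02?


From 1991-08-01 to 1994-11-02
1991-08-01: days before August = 31 + 28 + 31 + 30 + 31 + 30 + 31 = 212 (1991 is not a leap year); day of year = 212 + 1 = 213
1994-11-02: days before November = 31 + 28 + 31 + 30 + 31 + 30 + 31 + 31 + 30 + 31 = 304 (1994 is not a leap year); day of year = 304 + 2 = 306
Rest of 1991: 365 - 213 = 152
Full years 1992 (366), 1993 (365): 731
Total = 152 + 731 + 306 = 1189

1189 days


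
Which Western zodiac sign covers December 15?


Date: December 15
Conventional tropical zodiac dates: Sagittarius from November 22 onward; Capricorn starts December 22
December 15 falls within the Sagittarius range

Sagittarius


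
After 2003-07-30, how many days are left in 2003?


Day of year: 211 of 365
Remaining = 365 - 211

154 days


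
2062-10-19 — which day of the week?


Date: October 19, 2062
Anchor: Jan 1, 2062. With p = 2062 - 1 = 2061: (p + p//4 - p//100 + p//400) mod 7 = (2061 + 515 - 20 + 5) mod 7 = 2561 mod 7 = 6 -> Sunday (Mon=0 ... Sun=6)
Days before October (Jan-Sep): 273; offset = 273 + 19 - 1 = 291
Weekday index = (6 + 291) mod 7 = 3

Day of the week: Thursday


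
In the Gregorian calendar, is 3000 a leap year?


Gregorian leap year rule: divisible by 4, but not by 100, unless also by 400.
3000 is divisible by 100 but not 400 -> not a leap year

No


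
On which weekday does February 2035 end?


February 2035 has 28 days
Anchor: Jan 1, 2035. With p = 2035 - 1 = 2034: (p + p//4 - p//100 + p//400) mod 7 = (2034 + 508 - 20 + 5) mod 7 = 2527 mod 7 = 0 -> Monday (Mon=0 ... Sun=6)
Days before February (Jan): 31; February 1 index = (0 + 31) mod 7 = 3 -> Thursday
Last day offset: 28 - 1 = 27 days
Weekday index = (3 + 27) mod 7 = 2

Wednesday, February 28


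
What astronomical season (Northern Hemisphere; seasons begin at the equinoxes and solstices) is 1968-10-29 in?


Date: October 29
Astronomical Autumn (approx.; exact equinox/solstice day varies by year): September 22 to December 20
October 29 falls within the Autumn window

Autumn


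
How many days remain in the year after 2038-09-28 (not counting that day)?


Day of year: 271 of 365
Remaining = 365 - 271

94 days


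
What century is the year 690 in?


Century = (year - 1) // 100 + 1
= (690 - 1) // 100 + 1
= 689 // 100 + 1
= 6 + 1

7th century


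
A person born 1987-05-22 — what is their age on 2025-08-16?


Birth: 1987-05-22
Reference: 2025-08-16
Year difference: 2025 - 1987 = 38

38 years old


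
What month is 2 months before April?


April is month 4
4 - 2 = 2

February


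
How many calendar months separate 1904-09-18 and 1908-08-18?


From September 1904 to August 1908
4 years * 12 = 48 months, minus 1 month = 47

47 months


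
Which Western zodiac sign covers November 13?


Date: November 13
Conventional tropical zodiac dates: Scorpio from October 23 onward; Sagittarius starts November 22
November 13 falls within the Scorpio range

Scorpio


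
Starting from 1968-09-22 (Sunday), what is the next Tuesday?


Current: Sunday
Target: Tuesday
Days ahead: 2

Next Tuesday: 1968-09-24


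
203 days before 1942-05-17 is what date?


Start: 1942-05-17, subtract 203 days
Back 17 days from May 17 reaches April 30, 1942 -> 186 left
April 1942 has 30 days -> back to March 31, 1942 -> 156 left
March 1942 has 31 days -> back to February 28, 1942 -> 125 left
February 1942 has 28 days -> back to January 31, 1942 -> 97 left
January 1942 has 31 days -> back to December 31, 1941 -> 66 left
December 1941 has 31 days -> back to November 30, 1941 -> 35 left
November 1941 has 30 days -> back to October 31, 1941 -> 5 left
October 1941: 31 - 5 = 26 -> lands on October 26

Result: 1941-10-26


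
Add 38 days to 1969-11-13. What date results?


Start: 1969-11-13, add 38 days
November 1969 has 30 days: 30 - 13 = 17 days to November 30 -> 21 left
December 1969: 21 <= 31 -> lands on December 21

Result: 1969-12-21


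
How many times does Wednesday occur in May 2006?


May 2006 has 31 days
Anchor: Jan 1, 2006. With p = 2006 - 1 = 2005: (p + p//4 - p//100 + p//400) mod 7 = (2005 + 501 - 20 + 5) mod 7 = 2491 mod 7 = 6 -> Sunday (Mon=0 ... Sun=6)
Days before May (Jan-Apr): 120; May 1 index = (6 + 120) mod 7 = 0 -> Monday
First Wednesday is May 3
Wednesdays: 3, 10, 17, 24, 31

5 Wednesdays


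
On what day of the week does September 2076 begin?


Target: September 1, 2076
Anchor: Jan 1, 2076. With p = 2076 - 1 = 2075: (p + p//4 - p//100 + p//400) mod 7 = (2075 + 518 - 20 + 5) mod 7 = 2578 mod 7 = 2 -> Wednesday (Mon=0 ... Sun=6)
Days before September (Jan-Aug): 244 days
Weekday index = (2 + 244) mod 7 = 1

Tuesday


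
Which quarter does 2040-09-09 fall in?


Month: September (month 9)
Q1: Jan-Mar, Q2: Apr-Jun, Q3: Jul-Sep, Q4: Oct-Dec

Q3


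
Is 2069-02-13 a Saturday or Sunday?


Anchor: Jan 1, 2069. With p = 2069 - 1 = 2068: (p + p//4 - p//100 + p//400) mod 7 = (2068 + 517 - 20 + 5) mod 7 = 2570 mod 7 = 1 -> Tuesday (Mon=0 ... Sun=6)
Day of year: 44; offset = 43
Weekday index = (1 + 43) mod 7 = 2 -> Wednesday
Weekend days: Saturday, Sunday

No


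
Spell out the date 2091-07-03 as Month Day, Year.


ISO 2091-07-03 parses as year=2091, month=07, day=03
Month 7 -> July

July 3, 2091


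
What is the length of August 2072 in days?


August 2072

31 days


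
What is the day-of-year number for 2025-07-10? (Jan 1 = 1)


Date: July 10, 2025
Days in months 1 through 6: 181
Plus 10 days in July

Day of year: 191


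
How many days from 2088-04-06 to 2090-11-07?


From 2088-04-06 to 2090-11-07
2088-04-06: days before April = 31 + 29 + 31 = 91 (2088 is a leap year); day of year = 91 + 6 = 97
2090-11-07: days before November = 31 + 28 + 31 + 30 + 31 + 30 + 31 + 31 + 30 + 31 = 304 (2090 is not a leap year); day of year = 304 + 7 = 311
Rest of 2088: 366 - 97 = 269
Full years 2089 (365): 365
Total = 269 + 365 + 311 = 945

945 days


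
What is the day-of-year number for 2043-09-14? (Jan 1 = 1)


Date: September 14, 2043
Days in months 1 through 8: 243
Plus 14 days in September

Day of year: 257


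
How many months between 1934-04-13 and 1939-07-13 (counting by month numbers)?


From April 1934 to July 1939
5 years * 12 = 60 months, plus 3 months = 63

63 months


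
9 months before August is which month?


August is month 8
8 - 9 = -1; wrap: -1 + 12 = 11

November


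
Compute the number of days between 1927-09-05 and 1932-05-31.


From 1927-09-05 to 1932-05-31
1927-09-05: days before September = 31 + 28 + 31 + 30 + 31 + 30 + 31 + 31 = 243 (1927 is not a leap year); day of year = 243 + 5 = 248
1932-05-31: days before May = 31 + 29 + 31 + 30 = 121 (1932 is a leap year); day of year = 121 + 31 = 152
Rest of 1927: 365 - 248 = 117
Full years 1928 (366), 1929 (365), 1930 (365), 1931 (365): 1461
Total = 117 + 1461 + 152 = 1730

1730 days


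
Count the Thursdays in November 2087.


November 2087 has 30 days
Anchor: Jan 1, 2087. With p = 2087 - 1 = 2086: (p + p//4 - p//100 + p//400) mod 7 = (2086 + 521 - 20 + 5) mod 7 = 2592 mod 7 = 2 -> Wednesday (Mon=0 ... Sun=6)
Days before November (Jan-Oct): 304; November 1 index = (2 + 304) mod 7 = 5 -> Saturday
First Thursday is November 6
Thursdays: 6, 13, 20, 27

4 Thursdays


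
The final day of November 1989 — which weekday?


November 1989 has 30 days
Anchor: Jan 1, 1989. With p = 1989 - 1 = 1988: (p + p//4 - p//100 + p//400) mod 7 = (1988 + 497 - 19 + 4) mod 7 = 2470 mod 7 = 6 -> Sunday (Mon=0 ... Sun=6)
Days before November (Jan-Oct): 304; November 1 index = (6 + 304) mod 7 = 2 -> Wednesday
Last day offset: 30 - 1 = 29 days
Weekday index = (2 + 29) mod 7 = 3

Thursday, November 30


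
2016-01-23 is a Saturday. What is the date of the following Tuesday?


Current: Saturday
Target: Tuesday
Days ahead: 3

Next Tuesday: 2016-01-26


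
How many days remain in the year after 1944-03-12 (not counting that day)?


Day of year: 72 of 366
Remaining = 366 - 72

294 days


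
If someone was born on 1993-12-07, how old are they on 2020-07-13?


Birth: 1993-12-07
Reference: 2020-07-13
Year difference: 2020 - 1993 = 27
Birthday not yet reached in 2020, subtract 1

26 years old


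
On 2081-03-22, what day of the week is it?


Date: March 22, 2081
Anchor: Jan 1, 2081. With p = 2081 - 1 = 2080: (p + p//4 - p//100 + p//400) mod 7 = (2080 + 520 - 20 + 5) mod 7 = 2585 mod 7 = 2 -> Wednesday (Mon=0 ... Sun=6)
Days before March (Jan-Feb): 59; offset = 59 + 22 - 1 = 80
Weekday index = (2 + 80) mod 7 = 5

Day of the week: Saturday


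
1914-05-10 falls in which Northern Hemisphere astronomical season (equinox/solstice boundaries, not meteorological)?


Date: May 10
Astronomical Spring (approx.; exact equinox/solstice day varies by year): March 20 to June 20
May 10 falls within the Spring window

Spring


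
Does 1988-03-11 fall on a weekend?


Anchor: Jan 1, 1988. With p = 1988 - 1 = 1987: (p + p//4 - p//100 + p//400) mod 7 = (1987 + 496 - 19 + 4) mod 7 = 2468 mod 7 = 4 -> Friday (Mon=0 ... Sun=6)
Day of year: 71; offset = 70
Weekday index = (4 + 70) mod 7 = 4 -> Friday
Weekend days: Saturday, Sunday

No


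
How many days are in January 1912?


January 1912

31 days


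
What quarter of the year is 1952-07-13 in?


Month: July (month 7)
Q1: Jan-Mar, Q2: Apr-Jun, Q3: Jul-Sep, Q4: Oct-Dec

Q3


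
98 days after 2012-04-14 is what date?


Start: 2012-04-14, add 98 days
April 2012 has 30 days: 30 - 14 = 16 days to April 30 -> 82 left
May 2012 has 31 days -> 51 left
June 2012 has 30 days -> 21 left
July 2012: 21 <= 31 -> lands on July 21

Result: 2012-07-21


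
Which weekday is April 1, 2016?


Target: April 1, 2016
Anchor: Jan 1, 2016. With p = 2016 - 1 = 2015: (p + p//4 - p//100 + p//400) mod 7 = (2015 + 503 - 20 + 5) mod 7 = 2503 mod 7 = 4 -> Friday (Mon=0 ... Sun=6)
Days before April (Jan-Mar): 91 days
Weekday index = (4 + 91) mod 7 = 4

Friday


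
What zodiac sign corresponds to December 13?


Date: December 13
Conventional tropical zodiac dates: Sagittarius from November 22 onward; Capricorn starts December 22
December 13 falls within the Sagittarius range

Sagittarius


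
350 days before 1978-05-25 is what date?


Start: 1978-05-25, subtract 350 days
Back 25 days from May 25 reaches April 30, 1978 -> 325 left
April 1978 has 30 days -> back to March 31, 1978 -> 295 left
March 1978 has 31 days -> back to February 28, 1978 -> 264 left
February 1978 has 28 days -> back to January 31, 1978 -> 236 left
January 1978 has 31 days -> back to December 31, 1977 -> 205 left
December 1977 has 31 days -> back to November 30, 1977 -> 174 left
November 1977 has 30 days -> back to October 31, 1977 -> 144 left
October 1977 has 31 days -> back to September 30, 1977 -> 113 left
September 1977 has 30 days -> back to August 31, 1977 -> 83 left
August 1977 has 31 days -> back to July 31, 1977 -> 52 left
July 1977 has 31 days -> back to June 30, 1977 -> 21 left
June 1977: 30 - 21 = 9 -> lands on June 9

Result: 1977-06-09


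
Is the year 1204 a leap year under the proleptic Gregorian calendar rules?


Gregorian leap year rule: divisible by 4, but not by 100, unless also by 400.
1204 is divisible by 4 but not 100 -> leap year

Yes


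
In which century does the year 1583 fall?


Century = (year - 1) // 100 + 1
= (1583 - 1) // 100 + 1
= 1582 // 100 + 1
= 15 + 1

16th century


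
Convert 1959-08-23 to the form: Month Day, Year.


ISO 1959-08-23 parses as year=1959, month=08, day=23
Month 8 -> August

August 23, 1959


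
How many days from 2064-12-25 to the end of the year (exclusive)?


Day of year: 360 of 366
Remaining = 366 - 360

6 days


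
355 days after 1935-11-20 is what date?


Start: 1935-11-20, add 355 days
November 1935 has 30 days: 30 - 20 = 10 days to November 30 -> 345 left
December 1935 has 31 days -> 314 left
January 1936 has 31 days -> 283 left
February 1936 has 29 days -> 254 left
March 1936 has 31 days -> 223 left
April 1936 has 30 days -> 193 left
May 1936 has 31 days -> 162 left
June 1936 has 30 days -> 132 left
July 1936 has 31 days -> 101 left
August 1936 has 31 days -> 70 left
September 1936 has 30 days -> 40 left
October 1936 has 31 days -> 9 left
November 1936: 9 <= 30 -> lands on November 9

Result: 1936-11-09


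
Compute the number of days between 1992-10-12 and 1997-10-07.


From 1992-10-12 to 1997-10-07
1992-10-12: days before October = 31 + 29 + 31 + 30 + 31 + 30 + 31 + 31 + 30 = 274 (1992 is a leap year); day of year = 274 + 12 = 286
1997-10-07: days before October = 31 + 28 + 31 + 30 + 31 + 30 + 31 + 31 + 30 = 273 (1997 is not a leap year); day of year = 273 + 7 = 280
Rest of 1992: 366 - 286 = 80
Full years 1993 (365), 1994 (365), 1995 (365), 1996 (366): 1461
Total = 80 + 1461 + 280 = 1821

1821 days


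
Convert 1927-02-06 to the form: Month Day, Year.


ISO 1927-02-06 parses as year=1927, month=02, day=06
Month 2 -> February

February 6, 1927


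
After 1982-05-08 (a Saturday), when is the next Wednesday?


Current: Saturday
Target: Wednesday
Days ahead: 4

Next Wednesday: 1982-05-12


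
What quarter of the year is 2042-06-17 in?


Month: June (month 6)
Q1: Jan-Mar, Q2: Apr-Jun, Q3: Jul-Sep, Q4: Oct-Dec

Q2


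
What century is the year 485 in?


Century = (year - 1) // 100 + 1
= (485 - 1) // 100 + 1
= 484 // 100 + 1
= 4 + 1

5th century


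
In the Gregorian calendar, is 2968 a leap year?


Gregorian leap year rule: divisible by 4, but not by 100, unless also by 400.
2968 is divisible by 4 but not 100 -> leap year

Yes
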